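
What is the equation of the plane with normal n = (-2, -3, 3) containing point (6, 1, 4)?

The plane through P with normal n = (a, b, c) satisfies n·(r - P) = 0,
i.e. ax + by + cz = a·x₀ + b·y₀ + c·z₀.
d = (-2)·6 + (-3)·1 + 3·4
  = -12 - 3 + 12
  = -3
Equation: -2x - 3y + 3z = -3

-2x - 3y + 3z = -3


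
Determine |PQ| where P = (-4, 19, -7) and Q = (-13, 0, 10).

d = √[(x₂-x₁)² + (y₂-y₁)² + (z₂-z₁)²]
  = √[(-9)² + (-19)² + 17²]
  = √[81 + 361 + 289]
  = √731
  ≈ 27.04

27.04


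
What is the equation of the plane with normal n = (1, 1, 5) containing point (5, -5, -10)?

The plane through P with normal n = (a, b, c) satisfies n·(r - P) = 0,
i.e. ax + by + cz = a·x₀ + b·y₀ + c·z₀.
d = 1·5 + 1·(-5) + 5·(-10)
  = 5 - 5 - 50
  = -50
Equation: x + y + 5z = -50

x + y + 5z = -50


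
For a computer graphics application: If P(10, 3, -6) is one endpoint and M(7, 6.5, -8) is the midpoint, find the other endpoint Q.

Q = 2M - P
  = (2·7 - 10, 2·6.5 - 3, 2·(-8) - (-6))
  = (14 - 10, 13 - 3, -16 + 6)
  = (4, 10, -10)

(4, 10, -10)


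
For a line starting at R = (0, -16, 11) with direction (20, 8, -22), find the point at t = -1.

P(t) = R + t·d
  = (0 + 20·(-1), -16 + 8·(-1), 11 + (-22)·(-1))
  = (0 - 20, -16 - 8, 11 + 22)
  = (-20, -24, 33)

(-20, -24, 33)


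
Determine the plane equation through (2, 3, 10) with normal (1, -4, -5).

The plane through P with normal n = (a, b, c) satisfies n·(r - P) = 0,
i.e. ax + by + cz = a·x₀ + b·y₀ + c·z₀.
d = 1·2 + (-4)·3 + (-5)·10
  = 2 - 12 - 50
  = -60
Equation: x - 4y - 5z = -60

x - 4y - 5z = -60


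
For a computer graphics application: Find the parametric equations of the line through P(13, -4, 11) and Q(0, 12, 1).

Direction vector d = Q - P = (0 - 13, 12 + 4, 1 - 11) = (-13, 16, -10)
Parametric form r = P + t·d:
x = 13 - 13t, y = -4 + 16t, z = 11 - 10t

x = 13 - 13t, y = -4 + 16t, z = 11 - 10t


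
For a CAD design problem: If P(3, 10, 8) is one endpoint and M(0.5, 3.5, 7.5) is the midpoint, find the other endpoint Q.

Q = 2M - P
  = (2·0.5 - 3, 2·3.5 - 10, 2·7.5 - 8)
  = (1 - 3, 7 - 10, 15 - 8)
  = (-2, -3, 7)

(-2, -3, 7)


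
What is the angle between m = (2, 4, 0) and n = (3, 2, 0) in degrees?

m·n = 2·3 + 4·2 + 0·0 = 6 + 8 + 0 = 14
|m| = √(2² + 4² + 0²) = √20 ≈ 4.472
|n| = √(3² + 2² + 0²) = √13 ≈ 3.606
cos θ = (m·n)/(|m||n|) = 14/(4.472·3.606) ≈ 0.8682
θ = arccos(0.8682) ≈ 29.74°

29.74°


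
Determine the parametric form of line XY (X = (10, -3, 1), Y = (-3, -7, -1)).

Direction vector d = Y - X = (-3 - 10, -7 + 3, -1 - 1) = (-13, -4, -2)
Parametric form r = X + t·d:
x = 10 - 13t, y = -3 - 4t, z = 1 - 2t

x = 10 - 13t, y = -3 - 4t, z = 1 - 2t


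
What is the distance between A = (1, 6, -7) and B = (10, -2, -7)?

d = √[(x₂-x₁)² + (y₂-y₁)² + (z₂-z₁)²]
  = √[9² + (-8)² + 0²]
  = √[81 + 64 + 0]
  = √145
  ≈ 12.04

12.04


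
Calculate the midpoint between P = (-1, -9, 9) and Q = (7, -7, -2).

M = ((x₁+x₂)/2, (y₁+y₂)/2, (z₁+z₂)/2)
  = ((-1 + 7)/2, (-9 - 7)/2, (9 - 2)/2)
  = (6/2, -16/2, 7/2)
  = (3, -8, 3.5)

(3, -8, 3.5)


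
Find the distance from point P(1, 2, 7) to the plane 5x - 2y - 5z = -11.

distance = |a·x₀ + b·y₀ + c·z₀ - d| / √(a² + b² + c²)
  = |5·1 + (-2)·2 + (-5)·7 - (-11)| / √(5² + (-2)² + (-5)²)
  = |5 - 4 - 35 + 11| / √(25 + 4 + 25)
  = |-23| / √54
  = 23 / 7.348
  ≈ 3.13

3.13


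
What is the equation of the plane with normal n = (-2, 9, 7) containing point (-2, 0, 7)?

The plane through P with normal n = (a, b, c) satisfies n·(r - P) = 0,
i.e. ax + by + cz = a·x₀ + b·y₀ + c·z₀.
d = (-2)·(-2) + 9·0 + 7·7
  = 4 + 0 + 49
  = 53
Equation: -2x + 9y + 7z = 53

-2x + 9y + 7z = 53


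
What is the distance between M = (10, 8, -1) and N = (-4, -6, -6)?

d = √[(x₂-x₁)² + (y₂-y₁)² + (z₂-z₁)²]
  = √[(-14)² + (-14)² + (-5)²]
  = √[196 + 196 + 25]
  = √417
  ≈ 20.42

20.42


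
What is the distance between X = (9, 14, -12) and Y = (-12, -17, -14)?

d = √[(x₂-x₁)² + (y₂-y₁)² + (z₂-z₁)²]
  = √[(-21)² + (-31)² + (-2)²]
  = √[441 + 961 + 4]
  = √1406
  ≈ 37.5

37.5


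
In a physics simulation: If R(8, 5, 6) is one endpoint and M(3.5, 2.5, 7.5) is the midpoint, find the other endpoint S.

S = 2M - R
  = (2·3.5 - 8, 2·2.5 - 5, 2·7.5 - 6)
  = (7 - 8, 5 - 5, 15 - 6)
  = (-1, 0, 9)

(-1, 0, 9)


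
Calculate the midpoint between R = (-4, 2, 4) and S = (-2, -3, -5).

M = ((x₁+x₂)/2, (y₁+y₂)/2, (z₁+z₂)/2)
  = ((-4 - 2)/2, (2 - 3)/2, (4 - 5)/2)
  = (-6/2, -1/2, -1/2)
  = (-3, -0.5, -0.5)

(-3, -0.5, -0.5)


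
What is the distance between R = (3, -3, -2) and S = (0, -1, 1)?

d = √[(x₂-x₁)² + (y₂-y₁)² + (z₂-z₁)²]
  = √[(-3)² + 2² + 3²]
  = √[9 + 4 + 9]
  = √22
  ≈ 4.69

4.69


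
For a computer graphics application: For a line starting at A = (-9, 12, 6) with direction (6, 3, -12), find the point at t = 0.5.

P(t) = A + t·d
  = (-9 + 6·0.5, 12 + 3·0.5, 6 + (-12)·0.5)
  = (-9 + 3, 12 + 1.5, 6 - 6)
  = (-6, 13.5, 0)

(-6, 13.5, 0)


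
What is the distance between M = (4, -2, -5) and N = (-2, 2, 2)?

d = √[(x₂-x₁)² + (y₂-y₁)² + (z₂-z₁)²]
  = √[(-6)² + 4² + 7²]
  = √[36 + 16 + 49]
  = √101
  ≈ 10.05

10.05


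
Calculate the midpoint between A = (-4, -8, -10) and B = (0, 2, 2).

M = ((x₁+x₂)/2, (y₁+y₂)/2, (z₁+z₂)/2)
  = ((-4 + 0)/2, (-8 + 2)/2, (-10 + 2)/2)
  = (-4/2, -6/2, -8/2)
  = (-2, -3, -4)

(-2, -3, -4)


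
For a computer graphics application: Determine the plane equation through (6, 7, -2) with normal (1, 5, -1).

The plane through P with normal n = (a, b, c) satisfies n·(r - P) = 0,
i.e. ax + by + cz = a·x₀ + b·y₀ + c·z₀.
d = 1·6 + 5·7 + (-1)·(-2)
  = 6 + 35 + 2
  = 43
Equation: x + 5y - z = 43

x + 5y - z = 43


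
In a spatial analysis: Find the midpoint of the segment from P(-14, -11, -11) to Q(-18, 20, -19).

M = ((x₁+x₂)/2, (y₁+y₂)/2, (z₁+z₂)/2)
  = ((-14 - 18)/2, (-11 + 20)/2, (-11 - 19)/2)
  = (-32/2, 9/2, -30/2)
  = (-16, 4.5, -15)

(-16, 4.5, -15)


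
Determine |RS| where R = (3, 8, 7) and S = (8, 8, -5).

d = √[(x₂-x₁)² + (y₂-y₁)² + (z₂-z₁)²]
  = √[5² + 0² + (-12)²]
  = √[25 + 0 + 144]
  = √169
  ≈ 13

13


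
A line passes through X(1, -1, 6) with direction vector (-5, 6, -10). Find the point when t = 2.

P(t) = X + t·d
  = (1 + (-5)·2, -1 + 6·2, 6 + (-10)·2)
  = (1 - 10, -1 + 12, 6 - 20)
  = (-9, 11, -14)

(-9, 11, -14)


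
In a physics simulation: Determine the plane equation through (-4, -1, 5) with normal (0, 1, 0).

The plane through P with normal n = (a, b, c) satisfies n·(r - P) = 0,
i.e. ax + by + cz = a·x₀ + b·y₀ + c·z₀.
d = 0·(-4) + 1·(-1) + 0·5
  = 0 - 1 + 0
  = -1
Equation: y = -1

y = -1


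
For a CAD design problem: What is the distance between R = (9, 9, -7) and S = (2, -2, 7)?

d = √[(x₂-x₁)² + (y₂-y₁)² + (z₂-z₁)²]
  = √[(-7)² + (-11)² + 14²]
  = √[49 + 121 + 196]
  = √366
  ≈ 19.13

19.13


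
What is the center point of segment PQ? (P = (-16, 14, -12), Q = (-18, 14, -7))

M = ((x₁+x₂)/2, (y₁+y₂)/2, (z₁+z₂)/2)
  = ((-16 - 18)/2, (14 + 14)/2, (-12 - 7)/2)
  = (-34/2, 28/2, -19/2)
  = (-17, 14, -9.5)

(-17, 14, -9.5)


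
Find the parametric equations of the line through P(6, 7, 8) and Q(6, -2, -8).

Direction vector d = Q - P = (6 - 6, -2 - 7, -8 - 8) = (0, -9, -16)
Parametric form r = P + t·d:
x = 6, y = 7 - 9t, z = 8 - 16t

x = 6, y = 7 - 9t, z = 8 - 16t


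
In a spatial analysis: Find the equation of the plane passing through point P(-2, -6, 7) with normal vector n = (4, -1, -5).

The plane through P with normal n = (a, b, c) satisfies n·(r - P) = 0,
i.e. ax + by + cz = a·x₀ + b·y₀ + c·z₀.
d = 4·(-2) + (-1)·(-6) + (-5)·7
  = -8 + 6 - 35
  = -37
Equation: 4x - y - 5z = -37

4x - y - 5z = -37


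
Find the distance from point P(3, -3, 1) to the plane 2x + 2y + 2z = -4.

distance = |a·x₀ + b·y₀ + c·z₀ - d| / √(a² + b² + c²)
  = |2·3 + 2·(-3) + 2·1 - (-4)| / √(2² + 2² + 2²)
  = |6 - 6 + 2 + 4| / √(4 + 4 + 4)
  = |6| / √12
  = 6 / 3.464
  ≈ 1.732

1.732


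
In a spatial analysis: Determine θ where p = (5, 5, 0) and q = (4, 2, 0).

p·q = 5·4 + 5·2 + 0·0 = 20 + 10 + 0 = 30
|p| = √(5² + 5² + 0²) = √50 ≈ 7.071
|q| = √(4² + 2² + 0²) = √20 ≈ 4.472
cos θ = (p·q)/(|p||q|) = 30/(7.071·4.472) ≈ 0.9487
θ = arccos(0.9487) ≈ 18.43°

18.43°


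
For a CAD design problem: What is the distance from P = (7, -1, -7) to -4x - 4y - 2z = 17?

distance = |a·x₀ + b·y₀ + c·z₀ - d| / √(a² + b² + c²)
  = |(-4)·7 + (-4)·(-1) + (-2)·(-7) - 17| / √((-4)² + (-4)² + (-2)²)
  = |-28 + 4 + 14 - 17| / √(16 + 16 + 4)
  = |-27| / √36
  = 27 / 6
  ≈ 4.5

4.5


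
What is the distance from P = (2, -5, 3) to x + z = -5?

distance = |a·x₀ + b·y₀ + c·z₀ - d| / √(a² + b² + c²)
  = |1·2 + 0·(-5) + 1·3 - (-5)| / √(1² + 0² + 1²)
  = |2 + 0 + 3 + 5| / √(1 + 0 + 1)
  = |10| / √2
  = 10 / 1.414
  ≈ 7.071

7.071


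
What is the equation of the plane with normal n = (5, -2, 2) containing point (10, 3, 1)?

The plane through P with normal n = (a, b, c) satisfies n·(r - P) = 0,
i.e. ax + by + cz = a·x₀ + b·y₀ + c·z₀.
d = 5·10 + (-2)·3 + 2·1
  = 50 - 6 + 2
  = 46
Equation: 5x - 2y + 2z = 46

5x - 2y + 2z = 46


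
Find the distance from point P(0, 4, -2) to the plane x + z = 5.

distance = |a·x₀ + b·y₀ + c·z₀ - d| / √(a² + b² + c²)
  = |1·0 + 0·4 + 1·(-2) - 5| / √(1² + 0² + 1²)
  = |0 + 0 - 2 - 5| / √(1 + 0 + 1)
  = |-7| / √2
  = 7 / 1.414
  ≈ 4.95

4.95


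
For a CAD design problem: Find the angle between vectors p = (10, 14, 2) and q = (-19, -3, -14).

p·q = 10·(-19) + 14·(-3) + 2·(-14) = -190 - 42 - 28 = -260
|p| = √(10² + 14² + 2²) = √300 ≈ 17.32
|q| = √((-19)² + (-3)² + (-14)²) = √566 ≈ 23.79
cos θ = (p·q)/(|p||q|) = -260/(17.32·23.79) ≈ -0.631
θ = arccos(-0.631) ≈ 129.1°

129.1°


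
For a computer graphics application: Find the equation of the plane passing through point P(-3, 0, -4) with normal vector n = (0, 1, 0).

The plane through P with normal n = (a, b, c) satisfies n·(r - P) = 0,
i.e. ax + by + cz = a·x₀ + b·y₀ + c·z₀.
d = 0·(-3) + 1·0 + 0·(-4)
  = 0 + 0 + 0
  = 0
Equation: y = 0

y = 0


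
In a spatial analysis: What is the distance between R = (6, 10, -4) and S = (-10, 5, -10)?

d = √[(x₂-x₁)² + (y₂-y₁)² + (z₂-z₁)²]
  = √[(-16)² + (-5)² + (-6)²]
  = √[256 + 25 + 36]
  = √317
  ≈ 17.8

17.8


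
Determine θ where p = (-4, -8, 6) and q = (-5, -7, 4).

p·q = (-4)·(-5) + (-8)·(-7) + 6·4 = 20 + 56 + 24 = 100
|p| = √((-4)² + (-8)² + 6²) = √116 ≈ 10.77
|q| = √((-5)² + (-7)² + 4²) = √90 ≈ 9.487
cos θ = (p·q)/(|p||q|) = 100/(10.77·9.487) ≈ 0.9787
θ = arccos(0.9787) ≈ 11.85°

11.85°


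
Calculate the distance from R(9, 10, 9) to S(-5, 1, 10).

d = √[(x₂-x₁)² + (y₂-y₁)² + (z₂-z₁)²]
  = √[(-14)² + (-9)² + 1²]
  = √[196 + 81 + 1]
  = √278
  ≈ 16.67

16.67


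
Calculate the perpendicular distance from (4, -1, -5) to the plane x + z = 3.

distance = |a·x₀ + b·y₀ + c·z₀ - d| / √(a² + b² + c²)
  = |1·4 + 0·(-1) + 1·(-5) - 3| / √(1² + 0² + 1²)
  = |4 + 0 - 5 - 3| / √(1 + 0 + 1)
  = |-4| / √2
  = 4 / 1.414
  ≈ 2.828

2.828


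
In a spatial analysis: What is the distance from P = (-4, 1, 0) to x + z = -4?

distance = |a·x₀ + b·y₀ + c·z₀ - d| / √(a² + b² + c²)
  = |1·(-4) + 0·1 + 1·0 - (-4)| / √(1² + 0² + 1²)
  = |-4 + 0 + 0 + 4| / √(1 + 0 + 1)
  = |0| / √2
  = 0 / 1.414
  ≈ 0

0


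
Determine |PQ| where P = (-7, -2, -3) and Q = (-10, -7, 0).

d = √[(x₂-x₁)² + (y₂-y₁)² + (z₂-z₁)²]
  = √[(-3)² + (-5)² + 3²]
  = √[9 + 25 + 9]
  = √43
  ≈ 6.557

6.557


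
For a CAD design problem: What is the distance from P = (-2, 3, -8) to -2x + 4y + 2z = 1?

distance = |a·x₀ + b·y₀ + c·z₀ - d| / √(a² + b² + c²)
  = |(-2)·(-2) + 4·3 + 2·(-8) - 1| / √((-2)² + 4² + 2²)
  = |4 + 12 - 16 - 1| / √(4 + 16 + 4)
  = |-1| / √24
  = 1 / 4.899
  ≈ 0.2041

0.2041


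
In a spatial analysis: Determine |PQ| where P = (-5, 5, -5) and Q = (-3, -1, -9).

d = √[(x₂-x₁)² + (y₂-y₁)² + (z₂-z₁)²]
  = √[2² + (-6)² + (-4)²]
  = √[4 + 36 + 16]
  = √56
  ≈ 7.483

7.483


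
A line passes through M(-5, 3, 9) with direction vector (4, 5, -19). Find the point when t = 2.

P(t) = M + t·d
  = (-5 + 4·2, 3 + 5·2, 9 + (-19)·2)
  = (-5 + 8, 3 + 10, 9 - 38)
  = (3, 13, -29)

(3, 13, -29)


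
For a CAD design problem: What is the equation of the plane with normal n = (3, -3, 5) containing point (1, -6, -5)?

The plane through P with normal n = (a, b, c) satisfies n·(r - P) = 0,
i.e. ax + by + cz = a·x₀ + b·y₀ + c·z₀.
d = 3·1 + (-3)·(-6) + 5·(-5)
  = 3 + 18 - 25
  = -4
Equation: 3x - 3y + 5z = -4

3x - 3y + 5z = -4


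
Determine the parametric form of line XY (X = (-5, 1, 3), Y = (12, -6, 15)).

Direction vector d = Y - X = (12 + 5, -6 - 1, 15 - 3) = (17, -7, 12)
Parametric form r = X + t·d:
x = -5 + 17t, y = 1 - 7t, z = 3 + 12t

x = -5 + 17t, y = 1 - 7t, z = 3 + 12t


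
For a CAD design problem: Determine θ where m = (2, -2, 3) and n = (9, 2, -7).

m·n = 2·9 + (-2)·2 + 3·(-7) = 18 - 4 - 21 = -7
|m| = √(2² + (-2)² + 3²) = √17 ≈ 4.123
|n| = √(9² + 2² + (-7)²) = √134 ≈ 11.58
cos θ = (m·n)/(|m||n|) = -7/(4.123·11.58) ≈ -0.1467
θ = arccos(-0.1467) ≈ 98.43°

98.43°


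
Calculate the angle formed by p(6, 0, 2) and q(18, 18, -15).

p·q = 6·18 + 0·18 + 2·(-15) = 108 + 0 - 30 = 78
|p| = √(6² + 0² + 2²) = √40 ≈ 6.325
|q| = √(18² + 18² + (-15)²) = √873 ≈ 29.55
cos θ = (p·q)/(|p||q|) = 78/(6.325·29.55) ≈ 0.4174
θ = arccos(0.4174) ≈ 65.33°

65.33°


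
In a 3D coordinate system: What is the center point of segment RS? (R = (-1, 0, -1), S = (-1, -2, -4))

M = ((x₁+x₂)/2, (y₁+y₂)/2, (z₁+z₂)/2)
  = ((-1 - 1)/2, (0 - 2)/2, (-1 - 4)/2)
  = (-2/2, -2/2, -5/2)
  = (-1, -1, -2.5)

(-1, -1, -2.5)


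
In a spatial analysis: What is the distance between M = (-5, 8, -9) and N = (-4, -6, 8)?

d = √[(x₂-x₁)² + (y₂-y₁)² + (z₂-z₁)²]
  = √[1² + (-14)² + 17²]
  = √[1 + 196 + 289]
  = √486
  ≈ 22.05

22.05


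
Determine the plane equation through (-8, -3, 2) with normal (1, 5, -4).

The plane through P with normal n = (a, b, c) satisfies n·(r - P) = 0,
i.e. ax + by + cz = a·x₀ + b·y₀ + c·z₀.
d = 1·(-8) + 5·(-3) + (-4)·2
  = -8 - 15 - 8
  = -31
Equation: x + 5y - 4z = -31

x + 5y - 4z = -31


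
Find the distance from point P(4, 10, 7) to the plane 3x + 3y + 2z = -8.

distance = |a·x₀ + b·y₀ + c·z₀ - d| / √(a² + b² + c²)
  = |3·4 + 3·10 + 2·7 - (-8)| / √(3² + 3² + 2²)
  = |12 + 30 + 14 + 8| / √(9 + 9 + 4)
  = |64| / √22
  = 64 / 4.69
  ≈ 13.64

13.64


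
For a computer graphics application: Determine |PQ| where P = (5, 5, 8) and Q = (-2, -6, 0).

d = √[(x₂-x₁)² + (y₂-y₁)² + (z₂-z₁)²]
  = √[(-7)² + (-11)² + (-8)²]
  = √[49 + 121 + 64]
  = √234
  ≈ 15.3

15.3


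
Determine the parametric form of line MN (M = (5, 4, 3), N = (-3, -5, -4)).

Direction vector d = N - M = (-3 - 5, -5 - 4, -4 - 3) = (-8, -9, -7)
Parametric form r = M + t·d:
x = 5 - 8t, y = 4 - 9t, z = 3 - 7t

x = 5 - 8t, y = 4 - 9t, z = 3 - 7t


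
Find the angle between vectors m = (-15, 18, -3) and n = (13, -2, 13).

m·n = (-15)·13 + 18·(-2) + (-3)·13 = -195 - 36 - 39 = -270
|m| = √((-15)² + 18² + (-3)²) = √558 ≈ 23.62
|n| = √(13² + (-2)² + 13²) = √342 ≈ 18.49
cos θ = (m·n)/(|m||n|) = -270/(23.62·18.49) ≈ -0.6181
θ = arccos(-0.6181) ≈ 128.2°

128.2°


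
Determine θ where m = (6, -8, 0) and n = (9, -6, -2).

m·n = 6·9 + (-8)·(-6) + 0·(-2) = 54 + 48 + 0 = 102
|m| = √(6² + (-8)² + 0²) = √100 ≈ 10
|n| = √(9² + (-6)² + (-2)²) = √121 ≈ 11
cos θ = (m·n)/(|m||n|) = 102/(10·11) ≈ 0.9273
θ = arccos(0.9273) ≈ 21.99°

21.99°


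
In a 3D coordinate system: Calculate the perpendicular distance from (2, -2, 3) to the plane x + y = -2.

distance = |a·x₀ + b·y₀ + c·z₀ - d| / √(a² + b² + c²)
  = |1·2 + 1·(-2) + 0·3 - (-2)| / √(1² + 1² + 0²)
  = |2 - 2 + 0 + 2| / √(1 + 1 + 0)
  = |2| / √2
  = 2 / 1.414
  ≈ 1.414

1.414


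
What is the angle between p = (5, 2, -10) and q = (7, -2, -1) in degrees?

p·q = 5·7 + 2·(-2) + (-10)·(-1) = 35 - 4 + 10 = 41
|p| = √(5² + 2² + (-10)²) = √129 ≈ 11.36
|q| = √(7² + (-2)² + (-1)²) = √54 ≈ 7.348
cos θ = (p·q)/(|p||q|) = 41/(11.36·7.348) ≈ 0.4912
θ = arccos(0.4912) ≈ 60.58°

60.58°


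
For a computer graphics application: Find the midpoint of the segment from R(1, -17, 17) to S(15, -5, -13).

M = ((x₁+x₂)/2, (y₁+y₂)/2, (z₁+z₂)/2)
  = ((1 + 15)/2, (-17 - 5)/2, (17 - 13)/2)
  = (16/2, -22/2, 4/2)
  = (8, -11, 2)

(8, -11, 2)


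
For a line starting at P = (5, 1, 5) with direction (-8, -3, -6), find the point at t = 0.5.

P(t) = P + t·d
  = (5 + (-8)·0.5, 1 + (-3)·0.5, 5 + (-6)·0.5)
  = (5 - 4, 1 - 1.5, 5 - 3)
  = (1, -0.5, 2)

(1, -0.5, 2)


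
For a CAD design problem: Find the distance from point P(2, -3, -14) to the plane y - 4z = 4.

distance = |a·x₀ + b·y₀ + c·z₀ - d| / √(a² + b² + c²)
  = |0·2 + 1·(-3) + (-4)·(-14) - 4| / √(0² + 1² + (-4)²)
  = |0 - 3 + 56 - 4| / √(0 + 1 + 16)
  = |49| / √17
  = 49 / 4.123
  ≈ 11.88

11.88


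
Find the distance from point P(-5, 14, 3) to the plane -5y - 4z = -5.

distance = |a·x₀ + b·y₀ + c·z₀ - d| / √(a² + b² + c²)
  = |0·(-5) + (-5)·14 + (-4)·3 - (-5)| / √(0² + (-5)² + (-4)²)
  = |0 - 70 - 12 + 5| / √(0 + 25 + 16)
  = |-77| / √41
  = 77 / 6.403
  ≈ 12.03

12.03


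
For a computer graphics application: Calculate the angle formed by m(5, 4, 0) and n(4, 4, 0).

m·n = 5·4 + 4·4 + 0·0 = 20 + 16 + 0 = 36
|m| = √(5² + 4² + 0²) = √41 ≈ 6.403
|n| = √(4² + 4² + 0²) = √32 ≈ 5.657
cos θ = (m·n)/(|m||n|) = 36/(6.403·5.657) ≈ 0.9939
θ = arccos(0.9939) ≈ 6.34°

6.34°


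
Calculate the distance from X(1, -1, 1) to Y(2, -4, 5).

d = √[(x₂-x₁)² + (y₂-y₁)² + (z₂-z₁)²]
  = √[1² + (-3)² + 4²]
  = √[1 + 9 + 16]
  = √26
  ≈ 5.099

5.099


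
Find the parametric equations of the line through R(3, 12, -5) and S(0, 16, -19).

Direction vector d = S - R = (0 - 3, 16 - 12, -19 + 5) = (-3, 4, -14)
Parametric form r = R + t·d:
x = 3 - 3t, y = 12 + 4t, z = -5 - 14t

x = 3 - 3t, y = 12 + 4t, z = -5 - 14t


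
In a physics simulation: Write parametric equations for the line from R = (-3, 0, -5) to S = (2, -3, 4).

Direction vector d = S - R = (2 + 3, -3 + 0, 4 + 5) = (5, -3, 9)
Parametric form r = R + t·d:
x = -3 + 5t, y = 0 - 3t, z = -5 + 9t

x = -3 + 5t, y = 0 - 3t, z = -5 + 9t


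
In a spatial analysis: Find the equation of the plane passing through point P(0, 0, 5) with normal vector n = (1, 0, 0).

The plane through P with normal n = (a, b, c) satisfies n·(r - P) = 0,
i.e. ax + by + cz = a·x₀ + b·y₀ + c·z₀.
d = 1·0 + 0·0 + 0·5
  = 0 + 0 + 0
  = 0
Equation: x = 0

x = 0


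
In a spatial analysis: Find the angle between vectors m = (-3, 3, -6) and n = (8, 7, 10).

m·n = (-3)·8 + 3·7 + (-6)·10 = -24 + 21 - 60 = -63
|m| = √((-3)² + 3² + (-6)²) = √54 ≈ 7.348
|n| = √(8² + 7² + 10²) = √213 ≈ 14.59
cos θ = (m·n)/(|m||n|) = -63/(7.348·14.59) ≈ -0.5874
θ = arccos(-0.5874) ≈ 126°

126°


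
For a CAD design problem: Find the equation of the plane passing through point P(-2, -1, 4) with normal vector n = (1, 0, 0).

The plane through P with normal n = (a, b, c) satisfies n·(r - P) = 0,
i.e. ax + by + cz = a·x₀ + b·y₀ + c·z₀.
d = 1·(-2) + 0·(-1) + 0·4
  = -2 + 0 + 0
  = -2
Equation: x = -2

x = -2


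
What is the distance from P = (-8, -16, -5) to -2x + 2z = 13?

distance = |a·x₀ + b·y₀ + c·z₀ - d| / √(a² + b² + c²)
  = |(-2)·(-8) + 0·(-16) + 2·(-5) - 13| / √((-2)² + 0² + 2²)
  = |16 + 0 - 10 - 13| / √(4 + 0 + 4)
  = |-7| / √8
  = 7 / 2.828
  ≈ 2.475

2.475


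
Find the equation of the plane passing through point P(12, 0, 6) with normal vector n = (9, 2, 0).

The plane through P with normal n = (a, b, c) satisfies n·(r - P) = 0,
i.e. ax + by + cz = a·x₀ + b·y₀ + c·z₀.
d = 9·12 + 2·0 + 0·6
  = 108 + 0 + 0
  = 108
Equation: 9x + 2y = 108

9x + 2y = 108


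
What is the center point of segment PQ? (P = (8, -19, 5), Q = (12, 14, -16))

M = ((x₁+x₂)/2, (y₁+y₂)/2, (z₁+z₂)/2)
  = ((8 + 12)/2, (-19 + 14)/2, (5 - 16)/2)
  = (20/2, -5/2, -11/2)
  = (10, -2.5, -5.5)

(10, -2.5, -5.5)


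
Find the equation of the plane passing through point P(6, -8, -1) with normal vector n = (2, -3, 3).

The plane through P with normal n = (a, b, c) satisfies n·(r - P) = 0,
i.e. ax + by + cz = a·x₀ + b·y₀ + c·z₀.
d = 2·6 + (-3)·(-8) + 3·(-1)
  = 12 + 24 - 3
  = 33
Equation: 2x - 3y + 3z = 33

2x - 3y + 3z = 33


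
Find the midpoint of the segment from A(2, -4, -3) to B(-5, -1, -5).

M = ((x₁+x₂)/2, (y₁+y₂)/2, (z₁+z₂)/2)
  = ((2 - 5)/2, (-4 - 1)/2, (-3 - 5)/2)
  = (-3/2, -5/2, -8/2)
  = (-1.5, -2.5, -4)

(-1.5, -2.5, -4)


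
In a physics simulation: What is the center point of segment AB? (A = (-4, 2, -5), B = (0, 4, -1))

M = ((x₁+x₂)/2, (y₁+y₂)/2, (z₁+z₂)/2)
  = ((-4 + 0)/2, (2 + 4)/2, (-5 - 1)/2)
  = (-4/2, 6/2, -6/2)
  = (-2, 3, -3)

(-2, 3, -3)


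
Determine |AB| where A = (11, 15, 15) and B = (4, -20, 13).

d = √[(x₂-x₁)² + (y₂-y₁)² + (z₂-z₁)²]
  = √[(-7)² + (-35)² + (-2)²]
  = √[49 + 1225 + 4]
  = √1278
  ≈ 35.75

35.75


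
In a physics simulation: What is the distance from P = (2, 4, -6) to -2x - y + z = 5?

distance = |a·x₀ + b·y₀ + c·z₀ - d| / √(a² + b² + c²)
  = |(-2)·2 + (-1)·4 + 1·(-6) - 5| / √((-2)² + (-1)² + 1²)
  = |-4 - 4 - 6 - 5| / √(4 + 1 + 1)
  = |-19| / √6
  = 19 / 2.449
  ≈ 7.757

7.757


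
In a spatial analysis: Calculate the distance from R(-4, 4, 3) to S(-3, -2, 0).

d = √[(x₂-x₁)² + (y₂-y₁)² + (z₂-z₁)²]
  = √[1² + (-6)² + (-3)²]
  = √[1 + 36 + 9]
  = √46
  ≈ 6.782

6.782


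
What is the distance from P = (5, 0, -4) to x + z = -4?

distance = |a·x₀ + b·y₀ + c·z₀ - d| / √(a² + b² + c²)
  = |1·5 + 0·0 + 1·(-4) - (-4)| / √(1² + 0² + 1²)
  = |5 + 0 - 4 + 4| / √(1 + 0 + 1)
  = |5| / √2
  = 5 / 1.414
  ≈ 3.536

3.536


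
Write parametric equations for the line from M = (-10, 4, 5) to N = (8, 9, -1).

Direction vector d = N - M = (8 + 10, 9 - 4, -1 - 5) = (18, 5, -6)
Parametric form r = M + t·d:
x = -10 + 18t, y = 4 + 5t, z = 5 - 6t

x = -10 + 18t, y = 4 + 5t, z = 5 - 6t


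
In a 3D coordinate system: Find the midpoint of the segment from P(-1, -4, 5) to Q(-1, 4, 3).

M = ((x₁+x₂)/2, (y₁+y₂)/2, (z₁+z₂)/2)
  = ((-1 - 1)/2, (-4 + 4)/2, (5 + 3)/2)
  = (-2/2, 0/2, 8/2)
  = (-1, 0, 4)

(-1, 0, 4)


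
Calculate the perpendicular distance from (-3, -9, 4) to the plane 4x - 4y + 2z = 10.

distance = |a·x₀ + b·y₀ + c·z₀ - d| / √(a² + b² + c²)
  = |4·(-3) + (-4)·(-9) + 2·4 - 10| / √(4² + (-4)² + 2²)
  = |-12 + 36 + 8 - 10| / √(16 + 16 + 4)
  = |22| / √36
  = 22 / 6
  ≈ 3.667

3.667


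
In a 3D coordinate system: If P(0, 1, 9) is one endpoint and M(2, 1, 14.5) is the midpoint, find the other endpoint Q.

Q = 2M - P
  = (2·2 - 0, 2·1 - 1, 2·14.5 - 9)
  = (4 + 0, 2 - 1, 29 - 9)
  = (4, 1, 20)

(4, 1, 20)


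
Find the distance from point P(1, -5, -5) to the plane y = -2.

distance = |a·x₀ + b·y₀ + c·z₀ - d| / √(a² + b² + c²)
  = |0·1 + 1·(-5) + 0·(-5) - (-2)| / √(0² + 1² + 0²)
  = |0 - 5 + 0 + 2| / √(0 + 1 + 0)
  = |-3| / √1
  = 3 / 1
  ≈ 3

3


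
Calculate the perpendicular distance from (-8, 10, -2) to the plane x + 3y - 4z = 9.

distance = |a·x₀ + b·y₀ + c·z₀ - d| / √(a² + b² + c²)
  = |1·(-8) + 3·10 + (-4)·(-2) - 9| / √(1² + 3² + (-4)²)
  = |-8 + 30 + 8 - 9| / √(1 + 9 + 16)
  = |21| / √26
  = 21 / 5.099
  ≈ 4.118

4.118


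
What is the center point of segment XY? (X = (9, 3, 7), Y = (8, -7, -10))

M = ((x₁+x₂)/2, (y₁+y₂)/2, (z₁+z₂)/2)
  = ((9 + 8)/2, (3 - 7)/2, (7 - 10)/2)
  = (17/2, -4/2, -3/2)
  = (8.5, -2, -1.5)

(8.5, -2, -1.5)


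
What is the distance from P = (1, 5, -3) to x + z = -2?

distance = |a·x₀ + b·y₀ + c·z₀ - d| / √(a² + b² + c²)
  = |1·1 + 0·5 + 1·(-3) - (-2)| / √(1² + 0² + 1²)
  = |1 + 0 - 3 + 2| / √(1 + 0 + 1)
  = |0| / √2
  = 0 / 1.414
  ≈ 0

0


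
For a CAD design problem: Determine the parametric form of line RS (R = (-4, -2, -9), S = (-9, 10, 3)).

Direction vector d = S - R = (-9 + 4, 10 + 2, 3 + 9) = (-5, 12, 12)
Parametric form r = R + t·d:
x = -4 - 5t, y = -2 + 12t, z = -9 + 12t

x = -4 - 5t, y = -2 + 12t, z = -9 + 12t


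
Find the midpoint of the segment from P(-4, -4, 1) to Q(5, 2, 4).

M = ((x₁+x₂)/2, (y₁+y₂)/2, (z₁+z₂)/2)
  = ((-4 + 5)/2, (-4 + 2)/2, (1 + 4)/2)
  = (1/2, -2/2, 5/2)
  = (0.5, -1, 2.5)

(0.5, -1, 2.5)


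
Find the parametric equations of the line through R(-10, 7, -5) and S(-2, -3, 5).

Direction vector d = S - R = (-2 + 10, -3 - 7, 5 + 5) = (8, -10, 10)
Parametric form r = R + t·d:
x = -10 + 8t, y = 7 - 10t, z = -5 + 10t

x = -10 + 8t, y = 7 - 10t, z = -5 + 10t


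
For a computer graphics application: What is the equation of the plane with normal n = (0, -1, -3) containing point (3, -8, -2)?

The plane through P with normal n = (a, b, c) satisfies n·(r - P) = 0,
i.e. ax + by + cz = a·x₀ + b·y₀ + c·z₀.
d = 0·3 + (-1)·(-8) + (-3)·(-2)
  = 0 + 8 + 6
  = 14
Equation: -y - 3z = 14

-y - 3z = 14


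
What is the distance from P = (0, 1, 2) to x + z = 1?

distance = |a·x₀ + b·y₀ + c·z₀ - d| / √(a² + b² + c²)
  = |1·0 + 0·1 + 1·2 - 1| / √(1² + 0² + 1²)
  = |0 + 0 + 2 - 1| / √(1 + 0 + 1)
  = |1| / √2
  = 1 / 1.414
  ≈ 0.7071

0.7071


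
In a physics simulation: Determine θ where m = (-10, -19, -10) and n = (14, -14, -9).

m·n = (-10)·14 + (-19)·(-14) + (-10)·(-9) = -140 + 266 + 90 = 216
|m| = √((-10)² + (-19)² + (-10)²) = √561 ≈ 23.69
|n| = √(14² + (-14)² + (-9)²) = √473 ≈ 21.75
cos θ = (m·n)/(|m||n|) = 216/(23.69·21.75) ≈ 0.4193
θ = arccos(0.4193) ≈ 65.21°

65.21°


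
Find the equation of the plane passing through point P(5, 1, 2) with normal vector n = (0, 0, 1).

The plane through P with normal n = (a, b, c) satisfies n·(r - P) = 0,
i.e. ax + by + cz = a·x₀ + b·y₀ + c·z₀.
d = 0·5 + 0·1 + 1·2
  = 0 + 0 + 2
  = 2
Equation: z = 2

z = 2


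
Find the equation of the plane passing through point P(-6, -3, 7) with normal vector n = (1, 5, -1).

The plane through P with normal n = (a, b, c) satisfies n·(r - P) = 0,
i.e. ax + by + cz = a·x₀ + b·y₀ + c·z₀.
d = 1·(-6) + 5·(-3) + (-1)·7
  = -6 - 15 - 7
  = -28
Equation: x + 5y - z = -28

x + 5y - z = -28


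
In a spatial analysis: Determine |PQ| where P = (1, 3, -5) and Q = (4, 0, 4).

d = √[(x₂-x₁)² + (y₂-y₁)² + (z₂-z₁)²]
  = √[3² + (-3)² + 9²]
  = √[9 + 9 + 81]
  = √99
  ≈ 9.95

9.95


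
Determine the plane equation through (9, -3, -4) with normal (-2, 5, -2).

The plane through P with normal n = (a, b, c) satisfies n·(r - P) = 0,
i.e. ax + by + cz = a·x₀ + b·y₀ + c·z₀.
d = (-2)·9 + 5·(-3) + (-2)·(-4)
  = -18 - 15 + 8
  = -25
Equation: -2x + 5y - 2z = -25

-2x + 5y - 2z = -25


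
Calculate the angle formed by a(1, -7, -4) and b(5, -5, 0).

a·b = 1·5 + (-7)·(-5) + (-4)·0 = 5 + 35 + 0 = 40
|a| = √(1² + (-7)² + (-4)²) = √66 ≈ 8.124
|b| = √(5² + (-5)² + 0²) = √50 ≈ 7.071
cos θ = (a·b)/(|a||b|) = 40/(8.124·7.071) ≈ 0.6963
θ = arccos(0.6963) ≈ 45.87°

45.87°


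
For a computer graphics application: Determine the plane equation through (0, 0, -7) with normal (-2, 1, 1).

The plane through P with normal n = (a, b, c) satisfies n·(r - P) = 0,
i.e. ax + by + cz = a·x₀ + b·y₀ + c·z₀.
d = (-2)·0 + 1·0 + 1·(-7)
  = 0 + 0 - 7
  = -7
Equation: -2x + y + z = -7

-2x + y + z = -7


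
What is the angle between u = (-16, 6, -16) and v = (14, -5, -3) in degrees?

u·v = (-16)·14 + 6·(-5) + (-16)·(-3) = -224 - 30 + 48 = -206
|u| = √((-16)² + 6² + (-16)²) = √548 ≈ 23.41
|v| = √(14² + (-5)² + (-3)²) = √230 ≈ 15.17
cos θ = (u·v)/(|u||v|) = -206/(23.41·15.17) ≈ -0.5802
θ = arccos(-0.5802) ≈ 125.5°

125.5°


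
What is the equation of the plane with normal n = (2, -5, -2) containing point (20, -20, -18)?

The plane through P with normal n = (a, b, c) satisfies n·(r - P) = 0,
i.e. ax + by + cz = a·x₀ + b·y₀ + c·z₀.
d = 2·20 + (-5)·(-20) + (-2)·(-18)
  = 40 + 100 + 36
  = 176
Equation: 2x - 5y - 2z = 176

2x - 5y - 2z = 176


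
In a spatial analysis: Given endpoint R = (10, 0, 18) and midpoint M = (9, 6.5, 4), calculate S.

S = 2M - R
  = (2·9 - 10, 2·6.5 - 0, 2·4 - 18)
  = (18 - 10, 13 + 0, 8 - 18)
  = (8, 13, -10)

(8, 13, -10)


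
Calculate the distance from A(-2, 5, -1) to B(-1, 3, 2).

d = √[(x₂-x₁)² + (y₂-y₁)² + (z₂-z₁)²]
  = √[1² + (-2)² + 3²]
  = √[1 + 4 + 9]
  = √14
  ≈ 3.742

3.742


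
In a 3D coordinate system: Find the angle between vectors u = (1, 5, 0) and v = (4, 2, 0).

u·v = 1·4 + 5·2 + 0·0 = 4 + 10 + 0 = 14
|u| = √(1² + 5² + 0²) = √26 ≈ 5.099
|v| = √(4² + 2² + 0²) = √20 ≈ 4.472
cos θ = (u·v)/(|u||v|) = 14/(5.099·4.472) ≈ 0.6139
θ = arccos(0.6139) ≈ 52.13°

52.13°


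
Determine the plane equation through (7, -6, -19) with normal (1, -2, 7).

The plane through P with normal n = (a, b, c) satisfies n·(r - P) = 0,
i.e. ax + by + cz = a·x₀ + b·y₀ + c·z₀.
d = 1·7 + (-2)·(-6) + 7·(-19)
  = 7 + 12 - 133
  = -114
Equation: x - 2y + 7z = -114

x - 2y + 7z = -114


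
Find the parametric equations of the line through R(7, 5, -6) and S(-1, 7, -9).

Direction vector d = S - R = (-1 - 7, 7 - 5, -9 + 6) = (-8, 2, -3)
Parametric form r = R + t·d:
x = 7 - 8t, y = 5 + 2t, z = -6 - 3t

x = 7 - 8t, y = 5 + 2t, z = -6 - 3t


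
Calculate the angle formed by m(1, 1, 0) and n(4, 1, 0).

m·n = 1·4 + 1·1 + 0·0 = 4 + 1 + 0 = 5
|m| = √(1² + 1² + 0²) = √2 ≈ 1.414
|n| = √(4² + 1² + 0²) = √17 ≈ 4.123
cos θ = (m·n)/(|m||n|) = 5/(1.414·4.123) ≈ 0.8575
θ = arccos(0.8575) ≈ 30.96°

30.96°


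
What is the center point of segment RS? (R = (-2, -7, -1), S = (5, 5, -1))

M = ((x₁+x₂)/2, (y₁+y₂)/2, (z₁+z₂)/2)
  = ((-2 + 5)/2, (-7 + 5)/2, (-1 - 1)/2)
  = (3/2, -2/2, -2/2)
  = (1.5, -1, -1)

(1.5, -1, -1)


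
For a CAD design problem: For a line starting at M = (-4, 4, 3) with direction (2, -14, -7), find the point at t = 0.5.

P(t) = M + t·d
  = (-4 + 2·0.5, 4 + (-14)·0.5, 3 + (-7)·0.5)
  = (-4 + 1, 4 - 7, 3 - 3.5)
  = (-3, -3, -0.5)

(-3, -3, -0.5)


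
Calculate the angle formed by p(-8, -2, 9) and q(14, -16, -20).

p·q = (-8)·14 + (-2)·(-16) + 9·(-20) = -112 + 32 - 180 = -260
|p| = √((-8)² + (-2)² + 9²) = √149 ≈ 12.21
|q| = √(14² + (-16)² + (-20)²) = √852 ≈ 29.19
cos θ = (p·q)/(|p||q|) = -260/(12.21·29.19) ≈ -0.7297
θ = arccos(-0.7297) ≈ 136.9°

136.9°


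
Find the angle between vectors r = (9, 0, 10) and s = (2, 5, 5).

r·s = 9·2 + 0·5 + 10·5 = 18 + 0 + 50 = 68
|r| = √(9² + 0² + 10²) = √181 ≈ 13.45
|s| = √(2² + 5² + 5²) = √54 ≈ 7.348
cos θ = (r·s)/(|r||s|) = 68/(13.45·7.348) ≈ 0.6878
θ = arccos(0.6878) ≈ 46.54°

46.54°


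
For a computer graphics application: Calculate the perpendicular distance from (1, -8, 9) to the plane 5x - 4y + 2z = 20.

distance = |a·x₀ + b·y₀ + c·z₀ - d| / √(a² + b² + c²)
  = |5·1 + (-4)·(-8) + 2·9 - 20| / √(5² + (-4)² + 2²)
  = |5 + 32 + 18 - 20| / √(25 + 16 + 4)
  = |35| / √45
  = 35 / 6.708
  ≈ 5.217

5.217


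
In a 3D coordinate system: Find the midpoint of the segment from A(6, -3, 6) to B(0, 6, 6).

M = ((x₁+x₂)/2, (y₁+y₂)/2, (z₁+z₂)/2)
  = ((6 + 0)/2, (-3 + 6)/2, (6 + 6)/2)
  = (6/2, 3/2, 12/2)
  = (3, 1.5, 6)

(3, 1.5, 6)


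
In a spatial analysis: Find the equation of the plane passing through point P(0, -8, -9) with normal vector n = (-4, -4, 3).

The plane through P with normal n = (a, b, c) satisfies n·(r - P) = 0,
i.e. ax + by + cz = a·x₀ + b·y₀ + c·z₀.
d = (-4)·0 + (-4)·(-8) + 3·(-9)
  = 0 + 32 - 27
  = 5
Equation: -4x - 4y + 3z = 5

-4x - 4y + 3z = 5


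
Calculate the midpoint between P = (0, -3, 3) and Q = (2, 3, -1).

M = ((x₁+x₂)/2, (y₁+y₂)/2, (z₁+z₂)/2)
  = ((0 + 2)/2, (-3 + 3)/2, (3 - 1)/2)
  = (2/2, 0/2, 2/2)
  = (1, 0, 1)

(1, 0, 1)


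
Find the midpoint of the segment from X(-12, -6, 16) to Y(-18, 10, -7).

M = ((x₁+x₂)/2, (y₁+y₂)/2, (z₁+z₂)/2)
  = ((-12 - 18)/2, (-6 + 10)/2, (16 - 7)/2)
  = (-30/2, 4/2, 9/2)
  = (-15, 2, 4.5)

(-15, 2, 4.5)


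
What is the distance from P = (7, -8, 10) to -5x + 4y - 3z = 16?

distance = |a·x₀ + b·y₀ + c·z₀ - d| / √(a² + b² + c²)
  = |(-5)·7 + 4·(-8) + (-3)·10 - 16| / √((-5)² + 4² + (-3)²)
  = |-35 - 32 - 30 - 16| / √(25 + 16 + 9)
  = |-113| / √50
  = 113 / 7.071
  ≈ 15.98

15.98


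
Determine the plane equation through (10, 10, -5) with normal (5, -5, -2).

The plane through P with normal n = (a, b, c) satisfies n·(r - P) = 0,
i.e. ax + by + cz = a·x₀ + b·y₀ + c·z₀.
d = 5·10 + (-5)·10 + (-2)·(-5)
  = 50 - 50 + 10
  = 10
Equation: 5x - 5y - 2z = 10

5x - 5y - 2z = 10


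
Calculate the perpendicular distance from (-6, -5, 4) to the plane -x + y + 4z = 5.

distance = |a·x₀ + b·y₀ + c·z₀ - d| / √(a² + b² + c²)
  = |(-1)·(-6) + 1·(-5) + 4·4 - 5| / √((-1)² + 1² + 4²)
  = |6 - 5 + 16 - 5| / √(1 + 1 + 16)
  = |12| / √18
  = 12 / 4.243
  ≈ 2.828

2.828


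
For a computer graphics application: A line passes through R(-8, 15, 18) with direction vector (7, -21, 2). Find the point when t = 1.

P(t) = R + t·d
  = (-8 + 7·1, 15 + (-21)·1, 18 + 2·1)
  = (-8 + 7, 15 - 21, 18 + 2)
  = (-1, -6, 20)

(-1, -6, 20)


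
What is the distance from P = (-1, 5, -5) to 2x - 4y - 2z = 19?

distance = |a·x₀ + b·y₀ + c·z₀ - d| / √(a² + b² + c²)
  = |2·(-1) + (-4)·5 + (-2)·(-5) - 19| / √(2² + (-4)² + (-2)²)
  = |-2 - 20 + 10 - 19| / √(4 + 16 + 4)
  = |-31| / √24
  = 31 / 4.899
  ≈ 6.328

6.328


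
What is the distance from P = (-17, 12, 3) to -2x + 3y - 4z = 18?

distance = |a·x₀ + b·y₀ + c·z₀ - d| / √(a² + b² + c²)
  = |(-2)·(-17) + 3·12 + (-4)·3 - 18| / √((-2)² + 3² + (-4)²)
  = |34 + 36 - 12 - 18| / √(4 + 9 + 16)
  = |40| / √29
  = 40 / 5.385
  ≈ 7.428

7.428


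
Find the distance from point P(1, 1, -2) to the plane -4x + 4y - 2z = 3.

distance = |a·x₀ + b·y₀ + c·z₀ - d| / √(a² + b² + c²)
  = |(-4)·1 + 4·1 + (-2)·(-2) - 3| / √((-4)² + 4² + (-2)²)
  = |-4 + 4 + 4 - 3| / √(16 + 16 + 4)
  = |1| / √36
  = 1 / 6
  ≈ 0.1667

0.1667


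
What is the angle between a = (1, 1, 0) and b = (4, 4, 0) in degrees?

a·b = 1·4 + 1·4 + 0·0 = 4 + 4 + 0 = 8
|a| = √(1² + 1² + 0²) = √2 ≈ 1.414
|b| = √(4² + 4² + 0²) = √32 ≈ 5.657
cos θ = (a·b)/(|a||b|) = 8/(1.414·5.657) ≈ 1
θ = arccos(1) ≈ 0°

0°


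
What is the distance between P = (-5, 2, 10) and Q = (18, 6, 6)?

d = √[(x₂-x₁)² + (y₂-y₁)² + (z₂-z₁)²]
  = √[23² + 4² + (-4)²]
  = √[529 + 16 + 16]
  = √561
  ≈ 23.69

23.69


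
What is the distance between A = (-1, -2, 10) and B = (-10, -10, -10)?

d = √[(x₂-x₁)² + (y₂-y₁)² + (z₂-z₁)²]
  = √[(-9)² + (-8)² + (-20)²]
  = √[81 + 64 + 400]
  = √545
  ≈ 23.35

23.35


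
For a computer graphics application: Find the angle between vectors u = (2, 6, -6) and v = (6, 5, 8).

u·v = 2·6 + 6·5 + (-6)·8 = 12 + 30 - 48 = -6
|u| = √(2² + 6² + (-6)²) = √76 ≈ 8.718
|v| = √(6² + 5² + 8²) = √125 ≈ 11.18
cos θ = (u·v)/(|u||v|) = -6/(8.718·11.18) ≈ -0.06156
θ = arccos(-0.06156) ≈ 93.53°

93.53°


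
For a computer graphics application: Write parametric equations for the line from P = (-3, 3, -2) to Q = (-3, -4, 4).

Direction vector d = Q - P = (-3 + 3, -4 - 3, 4 + 2) = (0, -7, 6)
Parametric form r = P + t·d:
x = -3, y = 3 - 7t, z = -2 + 6t

x = -3, y = 3 - 7t, z = -2 + 6t


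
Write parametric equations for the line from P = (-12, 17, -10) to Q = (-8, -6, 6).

Direction vector d = Q - P = (-8 + 12, -6 - 17, 6 + 10) = (4, -23, 16)
Parametric form r = P + t·d:
x = -12 + 4t, y = 17 - 23t, z = -10 + 16t

x = -12 + 4t, y = 17 - 23t, z = -10 + 16t


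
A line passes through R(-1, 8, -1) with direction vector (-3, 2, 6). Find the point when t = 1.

P(t) = R + t·d
  = (-1 + (-3)·1, 8 + 2·1, -1 + 6·1)
  = (-1 - 3, 8 + 2, -1 + 6)
  = (-4, 10, 5)

(-4, 10, 5)


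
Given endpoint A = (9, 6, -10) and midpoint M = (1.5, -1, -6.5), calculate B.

B = 2M - A
  = (2·1.5 - 9, 2·(-1) - 6, 2·(-6.5) - (-10))
  = (3 - 9, -2 - 6, -13 + 10)
  = (-6, -8, -3)

(-6, -8, -3)


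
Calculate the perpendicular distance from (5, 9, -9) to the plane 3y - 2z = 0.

distance = |a·x₀ + b·y₀ + c·z₀ - d| / √(a² + b² + c²)
  = |0·5 + 3·9 + (-2)·(-9) - 0| / √(0² + 3² + (-2)²)
  = |0 + 27 + 18 + 0| / √(0 + 9 + 4)
  = |45| / √13
  = 45 / 3.606
  ≈ 12.48

12.48


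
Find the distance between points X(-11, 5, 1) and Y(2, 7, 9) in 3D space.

d = √[(x₂-x₁)² + (y₂-y₁)² + (z₂-z₁)²]
  = √[13² + 2² + 8²]
  = √[169 + 4 + 64]
  = √237
  ≈ 15.39

15.39


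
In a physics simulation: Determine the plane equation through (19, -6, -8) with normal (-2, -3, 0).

The plane through P with normal n = (a, b, c) satisfies n·(r - P) = 0,
i.e. ax + by + cz = a·x₀ + b·y₀ + c·z₀.
d = (-2)·19 + (-3)·(-6) + 0·(-8)
  = -38 + 18 + 0
  = -20
Equation: -2x - 3y = -20

-2x - 3y = -20


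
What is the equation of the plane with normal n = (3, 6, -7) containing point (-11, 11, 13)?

The plane through P with normal n = (a, b, c) satisfies n·(r - P) = 0,
i.e. ax + by + cz = a·x₀ + b·y₀ + c·z₀.
d = 3·(-11) + 6·11 + (-7)·13
  = -33 + 66 - 91
  = -58
Equation: 3x + 6y - 7z = -58

3x + 6y - 7z = -58


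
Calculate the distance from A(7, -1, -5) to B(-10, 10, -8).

d = √[(x₂-x₁)² + (y₂-y₁)² + (z₂-z₁)²]
  = √[(-17)² + 11² + (-3)²]
  = √[289 + 121 + 9]
  = √419
  ≈ 20.47

20.47


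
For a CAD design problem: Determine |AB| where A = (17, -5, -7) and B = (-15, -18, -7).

d = √[(x₂-x₁)² + (y₂-y₁)² + (z₂-z₁)²]
  = √[(-32)² + (-13)² + 0²]
  = √[1024 + 169 + 0]
  = √1193
  ≈ 34.54

34.54


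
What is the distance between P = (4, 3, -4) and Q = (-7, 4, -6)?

d = √[(x₂-x₁)² + (y₂-y₁)² + (z₂-z₁)²]
  = √[(-11)² + 1² + (-2)²]
  = √[121 + 1 + 4]
  = √126
  ≈ 11.22

11.22
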